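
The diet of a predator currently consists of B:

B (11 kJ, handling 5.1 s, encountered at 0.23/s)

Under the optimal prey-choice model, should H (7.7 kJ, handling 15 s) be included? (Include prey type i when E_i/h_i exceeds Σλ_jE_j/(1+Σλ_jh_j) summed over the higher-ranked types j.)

Current rate: (0.23×11)/(1 + 0.23×5.1) = 1.164 kJ/s.
H: E/h = 7.7/15 = 0.5133 kJ/s.
Since 0.5133 < R, time spent handling H is better spent searching.

No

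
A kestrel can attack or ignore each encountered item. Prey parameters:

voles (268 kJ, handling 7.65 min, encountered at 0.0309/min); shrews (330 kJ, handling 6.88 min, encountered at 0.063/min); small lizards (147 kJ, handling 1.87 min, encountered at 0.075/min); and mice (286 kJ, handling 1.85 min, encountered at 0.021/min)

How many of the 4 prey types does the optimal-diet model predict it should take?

4

E/h in descending order: mice 155, small lizards 78.6, shrews 48, voles 35 kJ/min. The optimal diet is the largest prefix of this list for which every included type satisfies E_i/h_i > R on the types above it.
Rate on top 1: 5.781. small lizards: 78.6 > 5.781 → include.
Rate on top 2: 14.44. shrews: 48 > 14.44 → include.
Rate on top 3: 23.45. voles: 35 > 23.45 → include.
Optimal diet: mice, small lizards, shrews, voles — 4 of 4 types.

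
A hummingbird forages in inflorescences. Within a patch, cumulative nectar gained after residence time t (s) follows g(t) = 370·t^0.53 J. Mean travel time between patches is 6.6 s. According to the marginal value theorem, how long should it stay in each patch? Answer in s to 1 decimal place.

By the marginal value theorem, leave when the instantaneous gain rate g'(t) equals the habitat-wide average g(t)/(T + t).
g'(t) = 0.53·370·t^-0.47. Setting 0.53·370·t^-0.47 = 370·t^0.53/(6.6+t) gives 0.53(6.6+t) = t, so 0.47·t = 0.53×6.6.
t* = 0.53×6.6/0.47 = 7.443 s.

7.4 s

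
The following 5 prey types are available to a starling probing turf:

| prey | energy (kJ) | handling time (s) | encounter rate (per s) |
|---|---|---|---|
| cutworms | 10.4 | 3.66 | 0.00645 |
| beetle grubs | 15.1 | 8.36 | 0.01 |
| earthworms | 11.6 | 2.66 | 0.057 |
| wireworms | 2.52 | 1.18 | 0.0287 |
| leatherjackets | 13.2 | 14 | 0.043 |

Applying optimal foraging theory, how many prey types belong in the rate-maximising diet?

5

Rank by E/h (kJ/s): earthworms 4.36, cutworms 2.84, wireworms 2.14, beetle grubs 1.81, leatherjackets 0.943. Include each in turn until the next type's E/h falls below the running intake rate.
Rate on top 1: 0.5741. cutworms: 2.84 > 0.5741 → include.
Rate on top 2: 0.6197. wireworms: 2.14 > 0.6197 → include.
Rate on top 3: 0.6622. beetle grubs: 1.81 > 0.6622 → include.
Rate on top 4: 0.7361. leatherjackets: 0.943 > 0.7361 → include.
Optimal diet: earthworms, cutworms, wireworms, beetle grubs, leatherjackets — 5 of 5 types.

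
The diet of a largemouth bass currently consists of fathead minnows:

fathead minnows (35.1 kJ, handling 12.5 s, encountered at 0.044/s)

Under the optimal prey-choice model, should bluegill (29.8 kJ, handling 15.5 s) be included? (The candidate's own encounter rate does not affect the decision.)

On fathead minnows alone, R = ΣλE/(1+Σλh) = 1.544/1.55 = 0.9964 kJ/s.
Profitability of bluegill: 29.8/15.5 = 1.923 kJ/s.
1.923 > 0.9964, so adding bluegill raises the average — include it.

Yes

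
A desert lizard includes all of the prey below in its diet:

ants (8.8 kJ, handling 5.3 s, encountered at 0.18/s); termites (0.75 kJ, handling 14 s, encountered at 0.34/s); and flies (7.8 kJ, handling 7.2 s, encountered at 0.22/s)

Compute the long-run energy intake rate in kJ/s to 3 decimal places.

R = Σλ_iE_i / (1 + Σλ_ih_i)
Numerator: 0.18×8.8 + 0.34×0.75 + 0.22×7.8 = 3.555
Denominator: 1 + 0.18×5.3 + 0.34×14 + 0.22×7.2 = 8.298
R = 3.555/8.298 = 0.4284 kJ/s

0.428 kJ/s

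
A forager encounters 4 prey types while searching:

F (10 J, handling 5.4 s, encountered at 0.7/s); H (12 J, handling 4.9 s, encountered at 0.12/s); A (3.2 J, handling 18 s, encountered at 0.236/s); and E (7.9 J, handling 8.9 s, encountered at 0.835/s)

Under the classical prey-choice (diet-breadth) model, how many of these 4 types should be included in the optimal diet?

E/h in descending order: H 2.45, F 1.85, E 0.888, A 0.178 J/s. The optimal diet is the largest prefix of this list for which every included type satisfies E_i/h_i > R on the types above it.
Rate on top 1: 0.9068. F: 1.85 > 0.9068 → include.
Rate on top 2: 1.572. E: 0.888 < 1.572 → exclude; stop.
Optimal diet: H, F — 2 of 4 types.

2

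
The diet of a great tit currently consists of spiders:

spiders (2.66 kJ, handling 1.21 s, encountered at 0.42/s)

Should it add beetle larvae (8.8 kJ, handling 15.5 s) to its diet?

No

On spiders alone, R = ΣλE/(1+Σλh) = 1.117/1.508 = 0.7408 kJ/s.
Profitability of beetle larvae: 8.8/15.5 = 0.5677 kJ/s.
0.5677 < 0.7408, so adding beetle larvae would lower the average — exclude it.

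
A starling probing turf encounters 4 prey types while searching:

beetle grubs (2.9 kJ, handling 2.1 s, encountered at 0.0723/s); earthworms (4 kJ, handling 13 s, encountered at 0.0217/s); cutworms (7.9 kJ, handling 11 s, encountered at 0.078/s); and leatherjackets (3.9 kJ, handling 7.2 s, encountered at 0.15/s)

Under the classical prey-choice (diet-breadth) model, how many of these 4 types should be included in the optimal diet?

Rank by E/h (kJ/s): beetle grubs 1.38, cutworms 0.718, leatherjackets 0.542, earthworms 0.308. Include each in turn until the next type's E/h falls below the running intake rate.
Rate on top 1: 0.182. cutworms: 0.718 > 0.182 → include.
Rate on top 2: 0.4109. leatherjackets: 0.542 > 0.4109 → include.
Rate on top 3: 0.4566. earthworms: 0.308 < 0.4566 → exclude; stop.
Optimal diet: beetle grubs, cutworms, leatherjackets — 3 of 4 types.

3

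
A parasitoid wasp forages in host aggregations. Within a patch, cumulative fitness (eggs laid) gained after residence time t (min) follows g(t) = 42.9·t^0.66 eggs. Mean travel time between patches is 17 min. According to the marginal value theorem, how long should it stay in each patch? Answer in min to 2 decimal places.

By the marginal value theorem, leave when the instantaneous gain rate g'(t) equals the habitat-wide average g(t)/(T + t).
g'(t) = 0.66·42.9·t^-0.34. Setting 0.66·42.9·t^-0.34 = 42.9·t^0.66/(17+t) gives 0.66(17+t) = t, so 0.34·t = 0.66×17.
t* = 0.66×17/0.34 = 33 min.

33.00 min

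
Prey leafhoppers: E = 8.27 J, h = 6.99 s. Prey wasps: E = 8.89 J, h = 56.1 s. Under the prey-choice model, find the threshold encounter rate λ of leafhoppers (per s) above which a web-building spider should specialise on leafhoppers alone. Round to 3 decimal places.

0.022 per s

At the threshold, the rate on leafhoppers alone equals the profitability of wasps: λ·8.27/(1 + λ·6.99) = 8.89/56.1 = 0.1585.
Rearranging, λ(8.27 − 0.1585×6.99) = 0.1585, so λ = 0.1585/7.162 = 0.02213 per s.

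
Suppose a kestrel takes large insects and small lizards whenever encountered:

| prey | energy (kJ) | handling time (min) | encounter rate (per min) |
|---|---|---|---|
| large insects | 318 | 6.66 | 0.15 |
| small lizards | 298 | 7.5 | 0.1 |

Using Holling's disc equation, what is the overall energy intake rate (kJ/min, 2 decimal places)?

Energy encountered per unit search time: 0.15×318 + 0.1×298 = 77.5 kJ/min.
Handling time per unit search time: 0.15×6.66 + 0.1×7.5 = 1.749.
Rate = 77.5/(1 + 1.749) = 28.19 kJ/min.

28.19 kJ/min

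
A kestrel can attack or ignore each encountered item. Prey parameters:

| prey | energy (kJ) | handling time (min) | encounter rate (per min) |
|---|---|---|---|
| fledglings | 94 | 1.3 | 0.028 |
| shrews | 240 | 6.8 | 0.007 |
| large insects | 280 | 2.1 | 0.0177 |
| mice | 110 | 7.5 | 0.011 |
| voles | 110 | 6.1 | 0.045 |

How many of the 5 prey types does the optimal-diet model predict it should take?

5

Profitabilities (E/h, kJ/min): large insects 133, fledglings 72.3, shrews 35.3, voles 18, mice 14.7. Add prey in this order while the next type's profitability exceeds the intake rate on those already taken.
Rate on top 1: 4.778. fledglings: 72.3 > 4.778 → include.
Rate on top 2: 7.068. shrews: 35.3 > 7.068 → include.
Rate on top 3: 8.266. voles: 18 > 8.266 → include.
Rate on top 4: 10.19. mice: 14.7 > 10.19 → include.
Optimal diet: large insects, fledglings, shrews, voles, mice — 5 of 5 types.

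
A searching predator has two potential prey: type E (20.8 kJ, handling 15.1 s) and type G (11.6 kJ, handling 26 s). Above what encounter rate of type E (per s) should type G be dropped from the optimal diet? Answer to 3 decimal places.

0.032 per s

At the threshold, the rate on type E alone equals the profitability of type G: λ·20.8/(1 + λ·15.1) = 11.6/26 = 0.4462.
Rearranging, λ(20.8 − 0.4462×15.1) = 0.4462, so λ = 0.4462/14.06 = 0.03173 per s.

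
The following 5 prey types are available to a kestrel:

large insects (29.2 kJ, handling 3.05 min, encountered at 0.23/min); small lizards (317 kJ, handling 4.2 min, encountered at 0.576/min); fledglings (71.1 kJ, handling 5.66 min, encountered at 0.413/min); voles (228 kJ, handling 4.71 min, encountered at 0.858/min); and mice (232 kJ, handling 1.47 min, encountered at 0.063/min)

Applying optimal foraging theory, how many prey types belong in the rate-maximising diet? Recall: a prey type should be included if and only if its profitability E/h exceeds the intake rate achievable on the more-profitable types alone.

E/h in descending order: mice 158, small lizards 75.5, voles 48.4, fledglings 12.6, large insects 9.57 kJ/min. The optimal diet is the largest prefix of this list for which every included type satisfies E_i/h_i > R on the types above it.
Rate on top 1: 13.38. small lizards: 75.5 > 13.38 → include.
Rate on top 2: 56.16. voles: 48.4 < 56.16 → exclude; stop.
Optimal diet: mice, small lizards — 2 of 5 types.

2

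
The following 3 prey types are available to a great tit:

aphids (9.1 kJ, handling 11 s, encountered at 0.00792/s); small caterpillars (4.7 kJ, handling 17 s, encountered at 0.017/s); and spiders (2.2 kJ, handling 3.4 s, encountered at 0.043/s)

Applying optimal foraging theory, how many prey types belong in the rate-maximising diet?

3

Profitabilities (E/h, kJ/s): aphids 0.827, spiders 0.647, small caterpillars 0.276. Add prey in this order while the next type's profitability exceeds the intake rate on those already taken.
Rate on top 1: 0.0663. spiders: 0.647 > 0.0663 → include.
Rate on top 2: 0.1351. small caterpillars: 0.276 > 0.1351 → include.
Optimal diet: aphids, spiders, small caterpillars — 3 of 3 types.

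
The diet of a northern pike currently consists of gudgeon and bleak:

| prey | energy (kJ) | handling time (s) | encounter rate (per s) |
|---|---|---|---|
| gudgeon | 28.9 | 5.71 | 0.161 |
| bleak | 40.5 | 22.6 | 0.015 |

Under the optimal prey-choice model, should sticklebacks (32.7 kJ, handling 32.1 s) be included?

Intake rate on the current diet: R = (0.161×28.9 + 0.015×40.5) / (1 + 0.161×5.71 + 0.015×22.6) = 5.26/2.258 = 2.329 kJ/s.
Profitability of sticklebacks: 32.7/32.1 = 1.019 kJ/s.
1.019 < 2.329, so adding sticklebacks would lower the average — exclude it.

No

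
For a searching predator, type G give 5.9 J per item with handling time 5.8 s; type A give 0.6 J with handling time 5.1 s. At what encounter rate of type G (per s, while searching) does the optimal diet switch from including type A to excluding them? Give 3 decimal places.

0.023 per s

At the threshold, the rate on type G alone equals the profitability of type A: λ·5.9/(1 + λ·5.8) = 0.6/5.1 = 0.1176.
Rearranging, λ(5.9 − 0.1176×5.8) = 0.1176, so λ = 0.1176/5.218 = 0.02255 per s.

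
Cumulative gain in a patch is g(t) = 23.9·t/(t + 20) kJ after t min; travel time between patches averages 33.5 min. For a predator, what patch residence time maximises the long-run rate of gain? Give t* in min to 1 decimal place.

Maximise g(t)/(T+t): set derivative to zero → g'(t)(T+t) = g(t).
g'(t) = 23.9·20/(t + 20)². Setting 23.9·20/(t+20)² = 23.9t/[(t+20)(33.5+t)] gives 20(33.5+t) = t(t+20), so t² = 20×33.5 = 670.
t* = √670 = 25.88 min.

25.9 min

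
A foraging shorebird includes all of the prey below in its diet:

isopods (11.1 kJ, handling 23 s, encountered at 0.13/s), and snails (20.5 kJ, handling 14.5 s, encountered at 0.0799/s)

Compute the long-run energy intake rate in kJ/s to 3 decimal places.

0.598 kJ/s

R = Σλ_iE_i / (1 + Σλ_ih_i)
Numerator: 0.13×11.1 + 0.0799×20.5 = 3.081
Denominator: 1 + 0.13×23 + 0.0799×14.5 = 5.149
R = 3.081/5.149 = 0.5984 kJ/s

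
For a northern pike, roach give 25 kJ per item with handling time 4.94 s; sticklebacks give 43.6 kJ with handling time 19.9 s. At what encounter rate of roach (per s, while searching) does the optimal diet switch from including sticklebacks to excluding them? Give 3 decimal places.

0.155 per s

The zero-one rule: include sticklebacks iff E₂/h₂ > λE₁/(1+λh₁). Equality gives the switch point.
λE₁h₂ = E₂ + λE₂h₁ ⇒ λ = E₂/(E₁h₂ − E₂h₁) = 43.6/(497.5 − 215.4) = 0.1545 per s.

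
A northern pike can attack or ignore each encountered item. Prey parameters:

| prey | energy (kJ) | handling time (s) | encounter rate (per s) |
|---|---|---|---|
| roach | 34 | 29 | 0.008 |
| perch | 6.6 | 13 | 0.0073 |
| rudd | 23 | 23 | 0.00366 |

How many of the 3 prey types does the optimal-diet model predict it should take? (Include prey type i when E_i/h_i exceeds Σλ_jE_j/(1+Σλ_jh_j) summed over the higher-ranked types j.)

Profitabilities (E/h, kJ/s): roach 1.17, rudd 1, perch 0.508. Add prey in this order while the next type's profitability exceeds the intake rate on those already taken.
Rate on top 1: 0.2208. rudd: 1 > 0.2208 → include.
Rate on top 2: 0.2706. perch: 0.508 > 0.2706 → include.
Optimal diet: roach, rudd, perch — 3 of 3 types.

3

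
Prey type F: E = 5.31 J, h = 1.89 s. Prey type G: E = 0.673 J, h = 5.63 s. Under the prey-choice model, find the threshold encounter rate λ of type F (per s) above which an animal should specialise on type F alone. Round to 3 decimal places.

0.024 per s

Drop type G once their profitability E₂/h₂ falls below the rate achievable on type F alone: E₂/h₂ = λE₁/(1 + λh₁).
Solve for λ: λE₁h₂ = E₂(1 + λh₁) → λ(E₁h₂ − E₂h₁) = E₂ → λ = E₂/(E₁h₂ − E₂h₁).
λ = 0.673/(5.31×5.63 − 0.673×1.89) = 0.673/28.62 = 0.02351 per s.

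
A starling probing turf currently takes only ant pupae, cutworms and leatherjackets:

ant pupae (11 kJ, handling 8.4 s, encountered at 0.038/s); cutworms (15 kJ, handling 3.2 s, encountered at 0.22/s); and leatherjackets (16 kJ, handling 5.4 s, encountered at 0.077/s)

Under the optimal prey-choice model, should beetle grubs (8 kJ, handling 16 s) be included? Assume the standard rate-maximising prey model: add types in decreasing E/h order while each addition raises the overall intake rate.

Current rate: (0.038×11 + 0.22×15 + 0.077×16)/(1 + 0.038×8.4 + 0.22×3.2 + 0.077×5.4) = 2.03 kJ/s.
Profitability of beetle grubs: 8/16 = 0.5 kJ/s.
Since 0.5 < R, time spent handling beetle grubs is better spent searching.

No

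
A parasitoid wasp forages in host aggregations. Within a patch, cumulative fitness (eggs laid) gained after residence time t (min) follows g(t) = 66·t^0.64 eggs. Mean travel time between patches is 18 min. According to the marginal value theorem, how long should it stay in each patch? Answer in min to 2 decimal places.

32.00 min

Optimal t* satisfies g'(t*) = g(t*)/(T + t*).
g'(t) = 0.64·66·t^-0.36. Setting 0.64·66·t^-0.36 = 66·t^0.64/(18+t) gives 0.64(18+t) = t, so 0.36·t = 0.64×18.
t* = 0.64×18/0.36 = 32 min.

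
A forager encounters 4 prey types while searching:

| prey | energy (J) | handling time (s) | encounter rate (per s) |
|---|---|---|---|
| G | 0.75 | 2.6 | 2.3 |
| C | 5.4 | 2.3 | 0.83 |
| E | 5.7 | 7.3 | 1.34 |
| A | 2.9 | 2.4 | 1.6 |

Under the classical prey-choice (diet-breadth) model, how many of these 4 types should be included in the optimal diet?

Rank by E/h (J/s): C 2.35, A 1.21, E 0.781, G 0.288. Include each in turn until the next type's E/h falls below the running intake rate.
Rate on top 1: 1.541. A: 1.21 < 1.541 → exclude; stop.
Optimal diet: C — 1 of 4 types.

1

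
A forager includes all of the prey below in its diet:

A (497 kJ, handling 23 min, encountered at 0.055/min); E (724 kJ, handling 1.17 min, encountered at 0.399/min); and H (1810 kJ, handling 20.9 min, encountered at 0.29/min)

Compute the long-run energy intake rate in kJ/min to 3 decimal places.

R = Σλ_iE_i / (1 + Σλ_ih_i)
Numerator: 0.055×497 + 0.399×724 + 0.29×1810 = 841.1
Denominator: 1 + 0.055×23 + 0.399×1.17 + 0.29×20.9 = 8.793
R = 841.1/8.793 = 95.66 kJ/min

95.659 kJ/min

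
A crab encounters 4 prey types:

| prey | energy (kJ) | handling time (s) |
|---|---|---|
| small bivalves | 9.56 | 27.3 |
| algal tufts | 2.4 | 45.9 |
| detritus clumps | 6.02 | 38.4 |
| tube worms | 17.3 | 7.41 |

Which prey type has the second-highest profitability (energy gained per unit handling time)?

In descending order of E/h:
tube worms: 17.3/7.41 = 2.33 kJ/s
small bivalves: 9.56/27.3 = 0.35 kJ/s
detritus clumps: 6.02/38.4 = 0.157 kJ/s
algal tufts: 2.4/45.9 = 0.0523 kJ/s

small bivalves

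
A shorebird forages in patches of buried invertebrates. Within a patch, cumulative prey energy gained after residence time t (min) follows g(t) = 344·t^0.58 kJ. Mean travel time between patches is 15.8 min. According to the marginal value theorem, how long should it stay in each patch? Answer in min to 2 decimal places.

21.82 min

Maximise g(t)/(T+t): set derivative to zero → g'(t)(T+t) = g(t).
g'(t) = 0.58·344·t^-0.42. Setting 0.58·344·t^-0.42 = 344·t^0.58/(15.8+t) gives 0.58(15.8+t) = t, so 0.42·t = 0.58×15.8.
t* = 0.58×15.8/0.42 = 21.82 min.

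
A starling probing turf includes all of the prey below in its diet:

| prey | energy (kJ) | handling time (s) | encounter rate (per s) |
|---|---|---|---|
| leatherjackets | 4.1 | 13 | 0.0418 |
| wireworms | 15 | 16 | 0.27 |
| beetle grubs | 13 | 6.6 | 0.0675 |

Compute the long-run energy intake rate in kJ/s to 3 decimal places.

R = (0.0418×4.1 + 0.27×15 + 0.0675×13) / (1 + 0.0418×13 + 0.27×16 + 0.0675×6.6) = 5.099/6.309 = 0.8082 kJ/s.

0.808 kJ/s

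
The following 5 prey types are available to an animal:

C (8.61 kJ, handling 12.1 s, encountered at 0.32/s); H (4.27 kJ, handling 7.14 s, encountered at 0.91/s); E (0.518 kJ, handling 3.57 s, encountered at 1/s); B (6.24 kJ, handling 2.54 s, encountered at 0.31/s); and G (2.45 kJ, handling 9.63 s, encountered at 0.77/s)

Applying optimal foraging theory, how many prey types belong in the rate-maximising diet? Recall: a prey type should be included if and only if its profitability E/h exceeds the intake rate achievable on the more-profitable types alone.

E/h in descending order: B 2.46, C 0.712, H 0.598, G 0.254, E 0.145 kJ/s. The optimal diet is the largest prefix of this list for which every included type satisfies E_i/h_i > R on the types above it.
Rate on top 1: 1.082. C: 0.712 < 1.082 → exclude; stop.
Optimal diet: B — 1 of 5 types.

1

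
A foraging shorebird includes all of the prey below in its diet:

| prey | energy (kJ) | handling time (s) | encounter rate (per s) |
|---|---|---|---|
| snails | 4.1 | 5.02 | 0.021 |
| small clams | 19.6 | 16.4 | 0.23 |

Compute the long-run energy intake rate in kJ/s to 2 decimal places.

R = (0.021×4.1 + 0.23×19.6) / (1 + 0.021×5.02 + 0.23×16.4) = 4.594/4.877 = 0.9419 kJ/s.

0.94 kJ/s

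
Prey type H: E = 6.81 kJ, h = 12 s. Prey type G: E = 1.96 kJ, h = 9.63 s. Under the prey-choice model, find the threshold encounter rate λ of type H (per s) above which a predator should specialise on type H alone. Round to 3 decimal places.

At the threshold, the rate on type H alone equals the profitability of type G: λ·6.81/(1 + λ·12) = 1.96/9.63 = 0.2035.
Rearranging, λ(6.81 − 0.2035×12) = 0.2035, so λ = 0.2035/4.368 = 0.0466 per s.

0.047 per s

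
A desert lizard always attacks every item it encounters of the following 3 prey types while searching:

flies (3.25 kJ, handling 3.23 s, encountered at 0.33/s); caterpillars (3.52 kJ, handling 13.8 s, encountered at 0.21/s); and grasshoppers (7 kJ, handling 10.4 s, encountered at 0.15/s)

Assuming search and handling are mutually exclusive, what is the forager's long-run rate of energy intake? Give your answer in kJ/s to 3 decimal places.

Energy encountered per unit search time: 0.33×3.25 + 0.21×3.52 + 0.15×7 = 2.862 kJ/s.
Handling time per unit search time: 0.33×3.23 + 0.21×13.8 + 0.15×10.4 = 5.524.
Rate = 2.862/(1 + 5.524) = 0.4386 kJ/s.

0.439 kJ/s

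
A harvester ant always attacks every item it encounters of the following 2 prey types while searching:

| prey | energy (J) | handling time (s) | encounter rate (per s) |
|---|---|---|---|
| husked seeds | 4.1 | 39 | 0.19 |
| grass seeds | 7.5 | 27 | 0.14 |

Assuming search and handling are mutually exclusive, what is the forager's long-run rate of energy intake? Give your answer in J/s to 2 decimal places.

R = Σλ_iE_i / (1 + Σλ_ih_i)
Numerator: 0.19×4.1 + 0.14×7.5 = 1.829
Denominator: 1 + 0.19×39 + 0.14×27 = 12.19
R = 1.829/12.19 = 0.15 J/s

0.15 J/s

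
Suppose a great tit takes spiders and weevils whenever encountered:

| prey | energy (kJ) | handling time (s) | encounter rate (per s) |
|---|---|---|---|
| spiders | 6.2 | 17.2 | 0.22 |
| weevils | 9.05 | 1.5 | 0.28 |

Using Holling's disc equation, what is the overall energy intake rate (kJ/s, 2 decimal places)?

0.75 kJ/s

Energy encountered per unit search time: 0.22×6.2 + 0.28×9.05 = 3.898 kJ/s.
Handling time per unit search time: 0.22×17.2 + 0.28×1.5 = 4.204.
Rate = 3.898/(1 + 4.204) = 0.749 kJ/s.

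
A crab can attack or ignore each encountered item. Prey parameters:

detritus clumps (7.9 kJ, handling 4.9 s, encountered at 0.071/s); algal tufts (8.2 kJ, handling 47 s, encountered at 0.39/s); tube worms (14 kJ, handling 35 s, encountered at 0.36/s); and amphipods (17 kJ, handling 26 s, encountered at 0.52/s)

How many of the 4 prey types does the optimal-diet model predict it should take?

2

Rank by E/h (kJ/s): detritus clumps 1.61, amphipods 0.654, tube worms 0.4, algal tufts 0.174. Include each in turn until the next type's E/h falls below the running intake rate.
Rate on top 1: 0.4161. amphipods: 0.654 > 0.4161 → include.
Rate on top 2: 0.6323. tube worms: 0.4 < 0.6323 → exclude; stop.
Optimal diet: detritus clumps, amphipods — 2 of 4 types.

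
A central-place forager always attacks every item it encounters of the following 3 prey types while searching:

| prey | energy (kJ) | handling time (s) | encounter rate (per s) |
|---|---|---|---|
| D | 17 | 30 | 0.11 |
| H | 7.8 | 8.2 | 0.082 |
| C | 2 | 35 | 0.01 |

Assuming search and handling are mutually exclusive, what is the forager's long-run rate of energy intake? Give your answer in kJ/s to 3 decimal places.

Energy encountered per unit search time: 0.11×17 + 0.082×7.8 + 0.01×2 = 2.53 kJ/s.
Handling time per unit search time: 0.11×30 + 0.082×8.2 + 0.01×35 = 4.322.
Rate = 2.53/(1 + 4.322) = 0.4753 kJ/s.

0.475 kJ/s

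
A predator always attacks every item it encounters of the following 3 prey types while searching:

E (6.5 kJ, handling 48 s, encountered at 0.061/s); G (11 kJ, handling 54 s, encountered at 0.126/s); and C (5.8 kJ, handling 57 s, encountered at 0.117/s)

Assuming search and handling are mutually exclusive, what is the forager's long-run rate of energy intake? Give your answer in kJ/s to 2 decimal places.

0.14 kJ/s

Energy encountered per unit search time: 0.061×6.5 + 0.126×11 + 0.117×5.8 = 2.461 kJ/s.
Handling time per unit search time: 0.061×48 + 0.126×54 + 0.117×57 = 16.4.
Rate = 2.461/(1 + 16.4) = 0.1414 kJ/s.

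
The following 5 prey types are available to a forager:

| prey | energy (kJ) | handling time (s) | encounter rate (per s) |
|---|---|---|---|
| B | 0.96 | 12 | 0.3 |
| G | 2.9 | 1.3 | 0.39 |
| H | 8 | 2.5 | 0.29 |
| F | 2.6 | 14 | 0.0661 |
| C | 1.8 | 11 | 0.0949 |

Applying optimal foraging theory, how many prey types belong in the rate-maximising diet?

2

Rank by E/h (kJ/s): H 3.2, G 2.23, F 0.186, C 0.164, B 0.08. Include each in turn until the next type's E/h falls below the running intake rate.
Rate on top 1: 1.345. G: 2.23 > 1.345 → include.
Rate on top 2: 1.546. F: 0.186 < 1.546 → exclude; stop.
Optimal diet: H, G — 2 of 5 types.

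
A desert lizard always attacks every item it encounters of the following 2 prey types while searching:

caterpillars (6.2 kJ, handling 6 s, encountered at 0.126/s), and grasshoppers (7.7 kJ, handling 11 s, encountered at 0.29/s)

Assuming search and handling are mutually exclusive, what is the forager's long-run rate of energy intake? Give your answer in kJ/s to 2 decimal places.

0.61 kJ/s

Energy encountered per unit search time: 0.126×6.2 + 0.29×7.7 = 3.014 kJ/s.
Handling time per unit search time: 0.126×6 + 0.29×11 = 3.946.
Rate = 3.014/(1 + 3.946) = 0.6094 kJ/s.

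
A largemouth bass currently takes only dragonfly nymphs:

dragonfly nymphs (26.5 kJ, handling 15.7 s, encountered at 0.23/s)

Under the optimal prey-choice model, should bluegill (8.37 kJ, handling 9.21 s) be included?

No

Intake rate on the current diet: R = (0.23×26.5) / (1 + 0.23×15.7) = 6.095/4.611 = 1.322 kJ/s.
Profitability of bluegill: 8.37/9.21 = 0.9088 kJ/s.
0.9088 < 1.322, so adding bluegill would lower the average — exclude it.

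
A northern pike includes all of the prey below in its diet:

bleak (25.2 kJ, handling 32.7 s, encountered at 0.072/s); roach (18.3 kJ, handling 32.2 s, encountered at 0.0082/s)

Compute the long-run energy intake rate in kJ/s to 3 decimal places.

R = Σλ_iE_i / (1 + Σλ_ih_i)
Numerator: 0.072×25.2 + 0.0082×18.3 = 1.964
Denominator: 1 + 0.072×32.7 + 0.0082×32.2 = 3.618
R = 1.964/3.618 = 0.5429 kJ/s

0.543 kJ/s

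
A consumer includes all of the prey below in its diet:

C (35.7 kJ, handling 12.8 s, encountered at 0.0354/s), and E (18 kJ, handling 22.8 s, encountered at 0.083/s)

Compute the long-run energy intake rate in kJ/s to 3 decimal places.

0.824 kJ/s

R = (0.0354×35.7 + 0.083×18) / (1 + 0.0354×12.8 + 0.083×22.8) = 2.758/3.346 = 0.8243 kJ/s.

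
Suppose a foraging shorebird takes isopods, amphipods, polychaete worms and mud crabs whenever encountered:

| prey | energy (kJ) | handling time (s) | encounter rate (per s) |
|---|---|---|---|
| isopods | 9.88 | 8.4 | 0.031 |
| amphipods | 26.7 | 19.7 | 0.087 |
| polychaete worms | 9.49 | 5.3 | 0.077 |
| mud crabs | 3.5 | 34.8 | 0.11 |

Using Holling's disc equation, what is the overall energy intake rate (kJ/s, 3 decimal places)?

0.519 kJ/s

R = Σλ_iE_i / (1 + Σλ_ih_i)
Numerator: 0.031×9.88 + 0.087×26.7 + 0.077×9.49 + 0.11×3.5 = 3.745
Denominator: 1 + 0.031×8.4 + 0.087×19.7 + 0.077×5.3 + 0.11×34.8 = 7.21
R = 3.745/7.21 = 0.5194 kJ/s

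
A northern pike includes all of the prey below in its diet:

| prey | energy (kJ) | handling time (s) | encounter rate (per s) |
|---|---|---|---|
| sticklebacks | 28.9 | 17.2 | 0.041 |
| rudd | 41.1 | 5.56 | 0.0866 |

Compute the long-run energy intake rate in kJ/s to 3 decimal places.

2.170 kJ/s

R = Σλ_iE_i / (1 + Σλ_ih_i)
Numerator: 0.041×28.9 + 0.0866×41.1 = 4.744
Denominator: 1 + 0.041×17.2 + 0.0866×5.56 = 2.187
R = 4.744/2.187 = 2.17 kJ/s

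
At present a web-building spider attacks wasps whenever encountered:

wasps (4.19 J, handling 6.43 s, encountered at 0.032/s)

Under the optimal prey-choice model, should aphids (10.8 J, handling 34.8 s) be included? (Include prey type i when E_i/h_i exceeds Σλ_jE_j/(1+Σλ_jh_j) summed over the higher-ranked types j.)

Yes

Current rate: (0.032×4.19)/(1 + 0.032×6.43) = 0.1112 J/s.
Profitability of aphids: 10.8/34.8 = 0.3103 J/s.
Since 0.3103 > R, including aphids increases the long-run rate.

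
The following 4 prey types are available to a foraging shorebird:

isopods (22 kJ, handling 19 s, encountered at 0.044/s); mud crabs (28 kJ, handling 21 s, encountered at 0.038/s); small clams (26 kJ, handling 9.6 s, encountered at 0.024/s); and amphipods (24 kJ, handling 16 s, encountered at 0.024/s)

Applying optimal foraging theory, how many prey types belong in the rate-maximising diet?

4

Rank by E/h (kJ/s): small clams 2.71, amphipods 1.5, mud crabs 1.33, isopods 1.16. Include each in turn until the next type's E/h falls below the running intake rate.
Rate on top 1: 0.5072. amphipods: 1.5 > 0.5072 → include.
Rate on top 2: 0.7433. mud crabs: 1.33 > 0.7433 → include.
Rate on top 3: 0.9385. isopods: 1.16 > 0.9385 → include.
Optimal diet: small clams, amphipods, mud crabs, isopods — 4 of 4 types.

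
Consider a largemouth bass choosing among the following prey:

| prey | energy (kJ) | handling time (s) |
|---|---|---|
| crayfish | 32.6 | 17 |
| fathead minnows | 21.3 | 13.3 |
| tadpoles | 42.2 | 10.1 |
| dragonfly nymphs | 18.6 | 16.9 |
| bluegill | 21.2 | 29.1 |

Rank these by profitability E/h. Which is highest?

In descending order of E/h:
tadpoles: 42.2/10.1 = 4.18 kJ/s
crayfish: 32.6/17 = 1.92 kJ/s
fathead minnows: 21.3/13.3 = 1.6 kJ/s
dragonfly nymphs: 18.6/16.9 = 1.1 kJ/s
bluegill: 21.2/29.1 = 0.729 kJ/s

tadpoles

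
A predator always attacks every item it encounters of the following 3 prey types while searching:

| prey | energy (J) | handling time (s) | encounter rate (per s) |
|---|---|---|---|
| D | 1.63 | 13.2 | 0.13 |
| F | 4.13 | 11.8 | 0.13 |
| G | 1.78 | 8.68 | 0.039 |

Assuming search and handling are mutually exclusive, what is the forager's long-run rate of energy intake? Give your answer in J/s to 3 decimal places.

0.178 J/s

Energy encountered per unit search time: 0.13×1.63 + 0.13×4.13 + 0.039×1.78 = 0.8182 J/s.
Handling time per unit search time: 0.13×13.2 + 0.13×11.8 + 0.039×8.68 = 3.589.
Rate = 0.8182/(1 + 3.589) = 0.1783 J/s.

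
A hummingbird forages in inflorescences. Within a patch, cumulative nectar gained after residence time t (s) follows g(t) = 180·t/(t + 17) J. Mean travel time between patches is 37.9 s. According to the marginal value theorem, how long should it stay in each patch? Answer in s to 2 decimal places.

Optimal t* satisfies g'(t*) = g(t*)/(T + t*).
g'(t) = 180·17/(t + 17)². Setting 180·17/(t+17)² = 180t/[(t+17)(37.9+t)] gives 17(37.9+t) = t(t+17), so t² = 17×37.9 = 644.3.
t* = √644.3 = 25.38 s.

25.38 s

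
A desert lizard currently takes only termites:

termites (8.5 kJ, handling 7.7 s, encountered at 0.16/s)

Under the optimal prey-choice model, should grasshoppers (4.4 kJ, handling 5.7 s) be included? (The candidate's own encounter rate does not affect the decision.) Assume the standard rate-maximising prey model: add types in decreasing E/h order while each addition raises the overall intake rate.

On termites alone, R = ΣλE/(1+Σλh) = 1.36/2.232 = 0.6093 kJ/s.
grasshoppers: E/h = 4.4/5.7 = 0.7719 kJ/s.
Since 0.7719 > R, including grasshoppers increases the long-run rate.

Yes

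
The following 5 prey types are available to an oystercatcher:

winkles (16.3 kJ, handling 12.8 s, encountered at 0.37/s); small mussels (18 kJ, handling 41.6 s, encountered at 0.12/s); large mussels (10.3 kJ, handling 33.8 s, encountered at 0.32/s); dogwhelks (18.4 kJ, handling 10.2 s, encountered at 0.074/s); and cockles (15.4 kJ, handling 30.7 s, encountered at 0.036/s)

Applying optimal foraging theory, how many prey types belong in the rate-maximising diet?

2

Profitabilities (E/h, kJ/s): dogwhelks 1.8, winkles 1.27, cockles 0.502, small mussels 0.433, large mussels 0.305. Add prey in this order while the next type's profitability exceeds the intake rate on those already taken.
Rate on top 1: 0.7759. winkles: 1.27 > 0.7759 → include.
Rate on top 2: 1.139. cockles: 0.502 < 1.139 → exclude; stop.
Optimal diet: dogwhelks, winkles — 2 of 5 types.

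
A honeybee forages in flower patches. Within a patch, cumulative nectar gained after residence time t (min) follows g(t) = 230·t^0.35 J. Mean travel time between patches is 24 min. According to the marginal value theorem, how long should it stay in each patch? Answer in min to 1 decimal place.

12.9 min

Maximise g(t)/(T+t): set derivative to zero → g'(t)(T+t) = g(t).
g'(t) = 0.35·230·t^-0.65. Setting 0.35·230·t^-0.65 = 230·t^0.35/(24+t) gives 0.35(24+t) = t, so 0.65·t = 0.35×24.
t* = 0.35×24/0.65 = 12.92 min.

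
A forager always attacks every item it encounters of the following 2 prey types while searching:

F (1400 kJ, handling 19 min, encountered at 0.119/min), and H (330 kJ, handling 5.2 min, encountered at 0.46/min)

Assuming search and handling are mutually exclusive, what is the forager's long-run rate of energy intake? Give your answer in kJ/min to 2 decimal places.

56.32 kJ/min

R = (0.119×1400 + 0.46×330) / (1 + 0.119×19 + 0.46×5.2) = 318.4/5.653 = 56.32 kJ/min.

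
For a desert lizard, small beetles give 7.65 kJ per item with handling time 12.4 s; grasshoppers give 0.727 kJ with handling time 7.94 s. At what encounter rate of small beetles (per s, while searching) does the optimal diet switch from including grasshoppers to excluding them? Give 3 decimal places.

0.014 per s

The zero-one rule: include grasshoppers iff E₂/h₂ > λE₁/(1+λh₁). Equality gives the switch point.
λE₁h₂ = E₂ + λE₂h₁ ⇒ λ = E₂/(E₁h₂ − E₂h₁) = 0.727/(60.74 − 9.015) = 0.01405 per s.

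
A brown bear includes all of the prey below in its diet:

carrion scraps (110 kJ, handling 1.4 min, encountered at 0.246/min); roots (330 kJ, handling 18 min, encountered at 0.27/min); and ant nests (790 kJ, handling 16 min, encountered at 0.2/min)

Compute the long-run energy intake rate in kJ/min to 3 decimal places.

R = Σλ_iE_i / (1 + Σλ_ih_i)
Numerator: 0.246×110 + 0.27×330 + 0.2×790 = 274.2
Denominator: 1 + 0.246×1.4 + 0.27×18 + 0.2×16 = 9.404
R = 274.2/9.404 = 29.15 kJ/min

29.152 kJ/min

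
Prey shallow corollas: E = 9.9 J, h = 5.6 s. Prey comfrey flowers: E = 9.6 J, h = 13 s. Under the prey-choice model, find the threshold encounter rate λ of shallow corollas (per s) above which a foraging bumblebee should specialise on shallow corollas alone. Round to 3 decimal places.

At the threshold, the rate on shallow corollas alone equals the profitability of comfrey flowers: λ·9.9/(1 + λ·5.6) = 9.6/13 = 0.7385.
Rearranging, λ(9.9 − 0.7385×5.6) = 0.7385, so λ = 0.7385/5.765 = 0.1281 per s.

0.128 per s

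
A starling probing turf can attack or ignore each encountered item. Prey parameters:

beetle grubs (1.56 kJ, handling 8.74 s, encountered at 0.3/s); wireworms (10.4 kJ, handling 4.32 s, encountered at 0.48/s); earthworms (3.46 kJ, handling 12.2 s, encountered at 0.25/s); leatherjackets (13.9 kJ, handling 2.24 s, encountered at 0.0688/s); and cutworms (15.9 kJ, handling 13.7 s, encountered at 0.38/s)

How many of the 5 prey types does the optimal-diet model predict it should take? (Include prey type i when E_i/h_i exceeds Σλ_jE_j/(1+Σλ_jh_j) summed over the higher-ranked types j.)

2

Rank by E/h (kJ/s): leatherjackets 6.21, wireworms 2.41, cutworms 1.16, earthworms 0.284, beetle grubs 0.178. Include each in turn until the next type's E/h falls below the running intake rate.
Rate on top 1: 0.8286. wireworms: 2.41 > 0.8286 → include.
Rate on top 2: 1.843. cutworms: 1.16 < 1.843 → exclude; stop.
Optimal diet: leatherjackets, wireworms — 2 of 5 types.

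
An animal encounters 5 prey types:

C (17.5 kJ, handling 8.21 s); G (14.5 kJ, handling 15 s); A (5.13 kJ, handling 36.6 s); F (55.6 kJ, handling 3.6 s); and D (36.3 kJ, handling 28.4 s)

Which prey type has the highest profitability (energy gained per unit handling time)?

F

Profitability E/h (kJ/s): C = 17.5/8.21 = 2.13, G = 14.5/15 = 0.967, A = 5.13/36.6 = 0.14, F = 55.6/3.6 = 15.4, D = 36.3/28.4 = 1.28.
Ranked: F > C > D > G > A.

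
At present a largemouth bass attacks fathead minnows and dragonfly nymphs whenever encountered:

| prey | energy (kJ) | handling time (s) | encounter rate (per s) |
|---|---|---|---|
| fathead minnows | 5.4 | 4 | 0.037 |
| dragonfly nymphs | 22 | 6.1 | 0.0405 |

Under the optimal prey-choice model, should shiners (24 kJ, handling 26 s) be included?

Current rate: (0.037×5.4 + 0.0405×22)/(1 + 0.037×4 + 0.0405×6.1) = 0.7819 kJ/s.
Profitability of shiners: 24/26 = 0.9231 kJ/s.
0.9231 > 0.7819, so adding shiners raises the average — include it.

Yes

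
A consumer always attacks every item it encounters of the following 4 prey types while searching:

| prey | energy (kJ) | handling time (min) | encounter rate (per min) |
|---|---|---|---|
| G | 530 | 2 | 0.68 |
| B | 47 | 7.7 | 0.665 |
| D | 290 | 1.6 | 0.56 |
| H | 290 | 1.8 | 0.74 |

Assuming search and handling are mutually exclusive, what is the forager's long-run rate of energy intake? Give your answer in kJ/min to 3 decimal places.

R = (0.68×530 + 0.665×47 + 0.56×290 + 0.74×290) / (1 + 0.68×2 + 0.665×7.7 + 0.56×1.6 + 0.74×1.8) = 768.7/9.709 = 79.17 kJ/min.

79.173 kJ/min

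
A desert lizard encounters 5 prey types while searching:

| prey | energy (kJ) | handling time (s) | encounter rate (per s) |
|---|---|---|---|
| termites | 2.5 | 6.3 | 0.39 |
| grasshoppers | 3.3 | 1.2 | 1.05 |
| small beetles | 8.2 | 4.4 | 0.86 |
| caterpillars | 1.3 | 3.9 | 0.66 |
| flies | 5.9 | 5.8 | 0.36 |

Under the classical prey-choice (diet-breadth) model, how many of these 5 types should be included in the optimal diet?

2

E/h in descending order: grasshoppers 2.75, small beetles 1.86, flies 1.02, termites 0.397, caterpillars 0.333 kJ/s. The optimal diet is the largest prefix of this list for which every included type satisfies E_i/h_i > R on the types above it.
Rate on top 1: 1.533. small beetles: 1.86 > 1.533 → include.
Rate on top 2: 1.74. flies: 1.02 < 1.74 → exclude; stop.
Optimal diet: grasshoppers, small beetles — 2 of 5 types.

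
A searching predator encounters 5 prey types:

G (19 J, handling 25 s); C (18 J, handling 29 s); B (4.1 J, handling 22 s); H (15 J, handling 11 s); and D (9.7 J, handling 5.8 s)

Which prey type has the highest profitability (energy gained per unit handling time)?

Profitability E/h (J/s): G = 19/25 = 0.76, C = 18/29 = 0.621, B = 4.1/22 = 0.186, H = 15/11 = 1.36, D = 9.7/5.8 = 1.67.
Ranked: D > H > G > C > B.

D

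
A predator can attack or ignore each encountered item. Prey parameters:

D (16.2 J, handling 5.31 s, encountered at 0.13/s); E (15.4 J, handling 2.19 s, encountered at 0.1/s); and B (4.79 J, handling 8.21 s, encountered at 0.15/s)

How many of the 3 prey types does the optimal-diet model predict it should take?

2

E/h in descending order: E 7.03, D 3.05, B 0.583 J/s. The optimal diet is the largest prefix of this list for which every included type satisfies E_i/h_i > R on the types above it.
Rate on top 1: 1.263. D: 3.05 > 1.263 → include.
Rate on top 2: 1.91. B: 0.583 < 1.91 → exclude; stop.
Optimal diet: E, D — 2 of 3 types.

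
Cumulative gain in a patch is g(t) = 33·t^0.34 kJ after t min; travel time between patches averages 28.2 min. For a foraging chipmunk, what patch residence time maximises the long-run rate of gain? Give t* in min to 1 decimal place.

14.5 min

Maximise g(t)/(T+t): set derivative to zero → g'(t)(T+t) = g(t).
g'(t) = 0.34·33·t^-0.66. Setting 0.34·33·t^-0.66 = 33·t^0.34/(28.2+t) gives 0.34(28.2+t) = t, so 0.66·t = 0.34×28.2.
t* = 0.34×28.2/0.66 = 14.53 min.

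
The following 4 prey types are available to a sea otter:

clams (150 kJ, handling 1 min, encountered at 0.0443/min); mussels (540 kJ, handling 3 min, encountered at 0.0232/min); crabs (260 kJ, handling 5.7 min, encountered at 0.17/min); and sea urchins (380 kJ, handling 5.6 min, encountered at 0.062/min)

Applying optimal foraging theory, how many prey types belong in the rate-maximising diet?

E/h in descending order: mussels 180, clams 150, sea urchins 67.9, crabs 45.6 kJ/min. The optimal diet is the largest prefix of this list for which every included type satisfies E_i/h_i > R on the types above it.
Rate on top 1: 11.71. clams: 150 > 11.71 → include.
Rate on top 2: 17.21. sea urchins: 67.9 > 17.21 → include.
Rate on top 3: 29.25. crabs: 45.6 > 29.25 → include.
Optimal diet: mussels, clams, sea urchins, crabs — 4 of 4 types.

4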